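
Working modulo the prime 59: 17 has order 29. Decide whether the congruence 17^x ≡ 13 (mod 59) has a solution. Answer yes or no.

13 ∈ ⟨17⟩ iff 13^29 ≡ 1 (mod 59), since |⟨17⟩| = 29.
13^29 mod 59 = 58.
Since 58 ≠ 1, 13 does not lie in the subgroup.

no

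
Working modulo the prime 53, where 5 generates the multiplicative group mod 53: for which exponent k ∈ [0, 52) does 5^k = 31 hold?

35

Baby-step giant-step with m = ceil(sqrt(52)) = 8.
Baby table (5^j mod 53 for j=0..7):
  0:1  1:5  2:25  3:19  4:42  5:51  6:43  7:3
Giant step factor: 5^(-8) ≡ 46 (mod 53).
Scan 31·46^i mod 53 for i = 0, 1, …:
  i=0: 31   i=1: 48   i=2: 35   i=3: 20
  i=4: 19
Match at i=4, j=3: k = 4·8 + 3 = 35.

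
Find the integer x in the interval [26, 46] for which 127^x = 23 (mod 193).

Compute 127^26 mod 193 = 95, then multiply by 127 repeatedly:
  127^26=95  127^27=99  127^28=28  127^29=82  127^30=185
  127^31=142  127^32=85  127^33=180  127^34=86  127^35=114
  127^36=3  127^37=188  127^38=137  127^39=29  127^40=16
  127^41=102  127^42=23
Found 23 at exponent 42.

42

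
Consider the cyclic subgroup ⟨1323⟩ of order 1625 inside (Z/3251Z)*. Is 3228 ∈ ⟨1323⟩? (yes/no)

yes

3228 ∈ ⟨1323⟩ iff 3228^1625 ≡ 1 (mod 3251), since |⟨1323⟩| = 1625.
3228^1625 mod 3251 = 1.
Since 1 = 1, 3228 lies in the subgroup.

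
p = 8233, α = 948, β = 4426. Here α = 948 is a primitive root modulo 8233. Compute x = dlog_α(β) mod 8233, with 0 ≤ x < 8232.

7866

Baby-step giant-step with m = ceil(sqrt(8232)) = 91.
Baby table (948^j mod 8233 for j=0..90):
  0:1  1:948  2:1307  3:4086  4:4018  5:5418  6:7105  7:946
  8:7644  9:1472  10:4079  11:5615  12:4502  13:3202  14:5752  15:2650
  16:1135  17:5690  18:1505  19:2431  20:7581  21:7612  22:4068  23:3420
  24:6591  25:7654  26:2719  27:683  28:5310  29:3517  30:7984  31:2705
  32:3877  33:3478  34:3944  35:1130  36:950  37:3203  38:6700  39:3957
  40:5221  41:1475  42:6923  43:1303  44:294  45:7023  46:5540  47:7499
  48:3973  49:3923  50:5921  51:6435  52:7960  53:4652  54:5441  55:4210
  56:6308  57:2826  58:3323  59:5198  60:4370  61:1561  62:6121  63:6676
  64:5904  65:6785  66:2207  67:1054  68:2999  69:2667  70:785  71:3210
  72:5103  73:4873  74:891  75:4902  76:3684  77:1640  78:6916  79:2900
  80:7611  81:3120  82:2113  83:2505  84:3636  85:5534  86:1811  87:4364
  88:4106  89:6512  90:6859
Giant step factor: 948^(-91) ≡ 1189 (mod 8233).
Scan 4426·1189^i mod 8233 for i = 0, 1, …:
  i=0: 4426   i=1: 1627   i=2: 7981   i=3: 4993
  i=4: 684   i=5: 6442   i=6: 2848   i=7: 2509
  i=8: 2855   i=9: 2599     …   i=85: 6901
  i=86: 5221
Match at i=86, j=40: x = 86·91 + 40 = 7866.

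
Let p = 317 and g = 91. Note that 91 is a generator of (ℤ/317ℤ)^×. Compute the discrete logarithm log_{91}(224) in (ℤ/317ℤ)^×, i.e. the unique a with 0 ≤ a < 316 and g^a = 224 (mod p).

221

Baby-step giant-step with m = ceil(sqrt(316)) = 18.
Baby table (91^j mod 317 for j=0..17):
  0:1  1:91  2:39  3:62  4:253  5:199  6:40  7:153
  8:292  9:261  10:293  11:35  12:15  13:97  14:268  15:296
  16:308  17:132
Giant step factor: 91^(-18) ≡ 289 (mod 317).
Scan 224·289^i mod 317 for i = 0, 1, …:
  i=0: 224   i=1: 68   i=2: 315   i=3: 56
  i=4: 17   i=5: 158   i=6: 14   i=7: 242
  i=8: 198   i=9: 162   i=10: 219   i=11: 208
  i=12: 199
Match at i=12, j=5: a = 12·18 + 5 = 221.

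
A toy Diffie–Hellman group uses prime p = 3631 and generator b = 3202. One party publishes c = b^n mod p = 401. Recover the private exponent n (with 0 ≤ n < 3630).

Baby-step giant-step with m = ceil(sqrt(3630)) = 61.
Baby table (3202^j mod 3631 for j=0..60):
  0:1  1:3202  2:2491  3:2506  4:3333  5:757  6:2037  7:1198
  8:1660  9:3167  10:2982  11:2465  12:2767  13:294  14:959  15:2523
  16:3302  17:3163  18:1067  19:3394  20:5  21:1486  22:1562  23:1637
  24:2141  25:154  26:2923  27:2359  28:1038  29:1311  30:386  31:1432
  32:2942  33:1470  34:1164  35:1722  36:1986  37:1291  38:1704  39:2446
  40:25  41:168  42:548  43:923  44:3443  45:770  46:91  47:902
  48:1559  49:2924  50:1930  51:3529  52:186  53:88  54:2189  55:1348
  56:2668  57:2824  58:1258  59:1337  60:125
Giant step factor: 3202^(-61) ≡ 3497 (mod 3631).
Scan 401·3497^i mod 3631 for i = 0, 1, …:
  i=0: 401   i=1: 731   i=2: 83   i=3: 3402
  i=4: 1638   i=5: 1999   i=6: 828   i=7: 1609
  i=8: 2254   i=9: 2968     …   i=41: 1774
  i=42: 1930
Match at i=42, j=50: n = 42·61 + 50 = 2612.

2612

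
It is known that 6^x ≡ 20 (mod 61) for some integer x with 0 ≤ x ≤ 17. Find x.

12

Compute 6^0 mod 61 = 1, then multiply by 6 repeatedly:
  6^0=1  6^1=6  6^2=36  6^3=33  6^4=15
  6^5=29  6^6=52  6^7=7  6^8=42  6^9=8
  6^10=48  6^11=44  6^12=20
Found 20 at exponent 12.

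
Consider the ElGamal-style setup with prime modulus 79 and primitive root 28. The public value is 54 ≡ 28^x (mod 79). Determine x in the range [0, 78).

Baby-step giant-step with m = ceil(sqrt(78)) = 9.
Baby table (28^j mod 79 for j=0..8):
  0:1  1:28  2:73  3:69  4:36  5:60  6:21  7:35
  8:32
Giant step factor: 28^(-9) ≡ 41 (mod 79).
Scan 54·41^i mod 79 for i = 0, 1, …:
  i=0: 54   i=1: 2   i=2: 3   i=3: 44
  i=4: 66   i=5: 20   i=6: 30   i=7: 45
  i=8: 28
Match at i=8, j=1: x = 8·9 + 1 = 73.

73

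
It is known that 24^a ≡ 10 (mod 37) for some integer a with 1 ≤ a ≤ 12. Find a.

12

Compute 24^1 mod 37 = 24, then multiply by 24 repeatedly:
  24^1=24  24^2=21  24^3=23  24^4=34  24^5=2
  24^6=11  24^7=5  24^8=9  24^9=31  24^10=4
  24^11=22  24^12=10
Found 10 at exponent 12.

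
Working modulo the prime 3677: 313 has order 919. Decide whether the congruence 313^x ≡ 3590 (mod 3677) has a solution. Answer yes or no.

no

3590 ∈ ⟨313⟩ iff 3590^919 ≡ 1 (mod 3677), since |⟨313⟩| = 919.
3590^919 mod 3677 = 2368.
Since 2368 ≠ 1, 3590 does not lie in the subgroup.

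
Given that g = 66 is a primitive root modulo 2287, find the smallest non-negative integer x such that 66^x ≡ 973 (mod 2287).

Baby-step giant-step with m = ceil(sqrt(2286)) = 48.
Baby table (66^j mod 2287 for j=0..47):
  0:1  1:66  2:2069  3:1621  4:1784  5:1107  6:2165  7:1096
  8:1439  9:1207  10:1904  11:2166  12:1162  13:1221  14:541  15:1401
  16:986  17:1040  18:30  19:1980  20:321  21:603  22:919  23:1192
  24:914  25:862  26:2004  27:1905  28:2232  29:944  30:555  31:38
  32:221  33:864  34:2136  35:1469  36:900  37:2225  38:482  39:2081
  40:126  41:1455  42:2263  43:703  44:658  45:2262  46:637  47:876
Giant step factor: 66^(-48) ≡ 1288 (mod 2287).
Scan 973·1288^i mod 2287 for i = 0, 1, …:
  i=0: 973   i=1: 2235   i=2: 1634   i=3: 552
  i=4: 2006   i=5: 1705   i=6: 520   i=7: 1956
  i=8: 1341   i=9: 523     …   i=22: 1672
  i=23: 1469
Match at i=23, j=35: x = 23·48 + 35 = 1139.

1139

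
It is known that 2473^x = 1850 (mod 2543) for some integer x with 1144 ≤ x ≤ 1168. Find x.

Compute 2473^1144 mod 2543 = 2371, then multiply by 2473 repeatedly:
  2473^1144=2371  2473^1145=1868  2473^1146=1476  2473^1147=943  2473^1148=108
  2473^1149=69  2473^1150=256  2473^1151=2424  2473^1152=701  2473^1153=1790
  2473^1154=1850
Found 1850 at exponent 1154.

1154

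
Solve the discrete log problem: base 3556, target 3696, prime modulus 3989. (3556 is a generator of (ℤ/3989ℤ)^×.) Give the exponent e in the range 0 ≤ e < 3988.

3571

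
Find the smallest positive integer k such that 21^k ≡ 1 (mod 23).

22

The order of 21 must divide p − 1 = 22 = 2 · 11.
Divisors: 1, 2, 11, 22.
Check each in increasing order: 21^1 ≡ 21;  21^2 ≡ 4;  21^11 ≡ 22;  21^22 ≡ 1.
Smallest exponent giving 1 is 22.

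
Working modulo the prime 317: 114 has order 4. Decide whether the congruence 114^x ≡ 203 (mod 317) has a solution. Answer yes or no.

⟨114⟩ has order 4; its elements mod 317 are {1, 114, 203, 316}.
203 is in this set.

yes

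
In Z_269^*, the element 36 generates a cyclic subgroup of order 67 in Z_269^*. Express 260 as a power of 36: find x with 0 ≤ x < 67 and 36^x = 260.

15

Successive powers of 36 modulo 269:
  36^0=1  36^1=36  36^2=220  36^3=119  36^4=249  36^5=87
  36^6=173  36^7=41  36^8=131  36^9=143  36^10=37  36^11=256
  36^12=70  36^13=99  36^14=67  36^15=260
So 36^15 ≡ 260 (mod 269), giving x = 15.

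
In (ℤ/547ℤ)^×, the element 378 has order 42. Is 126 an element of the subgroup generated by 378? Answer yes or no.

126 ∈ ⟨378⟩ iff 126^42 ≡ 1 (mod 547), since |⟨378⟩| = 42.
126^42 mod 547 = 1.
Since 1 = 1, 126 lies in the subgroup.

yes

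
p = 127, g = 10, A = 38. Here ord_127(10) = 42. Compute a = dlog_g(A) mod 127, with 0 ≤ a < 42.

Successive powers of 10 modulo 127:
  10^0=1  10^1=10  10^2=100  10^3=111  10^4=94  10^5=51
  10^6=2  10^7=20  10^8=73  10^9=95  10^10=61  10^11=102
  10^12=4  10^13=40  10^14=19  10^15=63  10^16=122  10^17=77
  10^18=8  10^19=80  10^20=38
So 10^20 ≡ 38 (mod 127), giving a = 20.

20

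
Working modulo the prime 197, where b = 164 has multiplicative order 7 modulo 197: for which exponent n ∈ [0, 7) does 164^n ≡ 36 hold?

5

Successive powers of 164 modulo 197:
  164^0=1  164^1=164  164^2=104  164^3=114  164^4=178  164^5=36
So 164^5 ≡ 36 (mod 197), giving n = 5.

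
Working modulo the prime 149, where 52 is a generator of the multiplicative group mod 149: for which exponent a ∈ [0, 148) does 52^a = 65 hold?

Baby-step giant-step with m = ceil(sqrt(148)) = 13.
Baby table (52^j mod 149 for j=0..12):
  0:1  1:52  2:22  3:101  4:37  5:136  6:69  7:12
  8:28  9:115  10:20  11:146  12:142
Giant step factor: 52^(-13) ≡ 79 (mod 149).
Scan 65·79^i mod 149 for i = 0, 1, …:
  i=0: 65   i=1: 69
Match at i=1, j=6: a = 1·13 + 6 = 19.

19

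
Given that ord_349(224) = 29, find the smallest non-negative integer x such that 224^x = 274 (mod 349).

26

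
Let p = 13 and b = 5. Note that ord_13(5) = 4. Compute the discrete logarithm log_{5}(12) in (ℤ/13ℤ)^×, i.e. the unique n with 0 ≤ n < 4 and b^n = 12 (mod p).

2

Successive powers of 5 modulo 13:
  5^0=1  5^1=5  5^2=12
So 5^2 ≡ 12 (mod 13), giving n = 2.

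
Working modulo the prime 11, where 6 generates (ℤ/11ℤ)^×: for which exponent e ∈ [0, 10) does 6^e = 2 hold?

9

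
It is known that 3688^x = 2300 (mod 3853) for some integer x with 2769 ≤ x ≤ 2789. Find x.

2774

Compute 3688^2769 mod 3853 = 3498, then multiply by 3688 repeatedly:
  3688^2769=3498  3688^2770=780  3688^2771=2302  3688^2772=1617  3688^2773=2905
  3688^2774=2300
Found 2300 at exponent 2774.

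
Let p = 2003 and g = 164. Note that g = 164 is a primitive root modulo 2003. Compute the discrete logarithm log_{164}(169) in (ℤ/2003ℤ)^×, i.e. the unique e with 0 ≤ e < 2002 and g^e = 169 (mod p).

346

Baby-step giant-step with m = ceil(sqrt(2002)) = 45.
Baby table (164^j mod 2003 for j=0..44):
  0:1  1:164  2:857  3:338  4:1351  5:1234  6:73  7:1957
  8:468  9:638  10:476  11:1950  12:1323  13:648  14:113  15:505
  16:697  17:137  18:435  19:1235  20:237  21:811  22:806  23:1989
  24:1710  25:20  26:1277  27:1116  28:751  29:981  30:644  31:1460
  32:1083  33:1348  34:742  35:1508  36:943  37:421  38:942  39:257
  40:85  41:1922  42:737  43:688  44:664
Giant step factor: 164^(-45) ≡ 614 (mod 2003).
Scan 169·614^i mod 2003 for i = 0, 1, …:
  i=0: 169   i=1: 1613   i=2: 900   i=3: 1775
  i=4: 218   i=5: 1654   i=6: 35   i=7: 1460
Match at i=7, j=31: e = 7·45 + 31 = 346.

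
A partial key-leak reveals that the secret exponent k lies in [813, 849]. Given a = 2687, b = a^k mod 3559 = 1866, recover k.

Compute 2687^813 mod 3559 = 2608, then multiply by 2687 repeatedly:
  2687^813=2608  2687^814=25  2687^815=3113  2687^816=981  2687^817=2287
  2687^818=2335  2687^819=3187  2687^820=515  2687^821=2913  2687^822=990
  2687^823=1557  2687^824=1834  2687^825=2302  2687^826=3491  2687^827=2352
  2687^828=2599  2687^829=755  2687^830=55  2687^831=1866
Found 1866 at exponent 831.

831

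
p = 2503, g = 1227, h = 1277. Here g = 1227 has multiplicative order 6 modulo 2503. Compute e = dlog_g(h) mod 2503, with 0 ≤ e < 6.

5

Successive powers of 1227 modulo 2503:
  1227^0=1  1227^1=1227  1227^2=1226  1227^3=2502  1227^4=1276  1227^5=1277
So 1227^5 ≡ 1277 (mod 2503), giving e = 5.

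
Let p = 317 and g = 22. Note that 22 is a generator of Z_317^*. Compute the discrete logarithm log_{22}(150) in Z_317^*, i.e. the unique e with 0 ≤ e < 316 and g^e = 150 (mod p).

Baby-step giant-step with m = ceil(sqrt(316)) = 18.
Baby table (22^j mod 317 for j=0..17):
  0:1  1:22  2:167  3:187  4:310  5:163  6:99  7:276
  8:49  9:127  10:258  11:287  12:291  13:62  14:96  15:210
  16:182  17:200
Giant step factor: 22^(-18) ≡ 25 (mod 317).
Scan 150·25^i mod 317 for i = 0, 1, …:
  i=0: 150   i=1: 263   i=2: 235   i=3: 169
  i=4: 104   i=5: 64   i=6: 15   i=7: 58
  i=8: 182
Match at i=8, j=16: e = 8·18 + 16 = 160.

160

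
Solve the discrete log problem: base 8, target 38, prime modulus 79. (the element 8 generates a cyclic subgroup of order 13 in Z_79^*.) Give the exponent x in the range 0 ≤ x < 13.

3

Successive powers of 8 modulo 79:
  8^0=1  8^1=8  8^2=64  8^3=38
So 8^3 ≡ 38 (mod 79), giving x = 3.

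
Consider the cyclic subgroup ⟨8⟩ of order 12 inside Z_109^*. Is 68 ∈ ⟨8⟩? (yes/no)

yes

⟨8⟩ has order 12; its elements mod 109 are {1, 8, 33, 41, 45, 46, 63, 64, 68, 76, 101, 108}.
68 is in this set.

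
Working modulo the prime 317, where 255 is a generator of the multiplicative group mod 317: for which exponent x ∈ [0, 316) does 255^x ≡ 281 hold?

Baby-step giant-step with m = ceil(sqrt(316)) = 18.
Baby table (255^j mod 317 for j=0..17):
  0:1  1:255  2:40  3:56  4:15  5:21  6:283  7:206
  8:225  9:315  10:124  11:237  12:205  13:287  14:275  15:68
  16:222  17:184
Giant step factor: 255^(-18) ≡ 238 (mod 317).
Scan 281·238^i mod 317 for i = 0, 1, …:
  i=0: 281   i=1: 308   i=2: 77   i=3: 257
  i=4: 302   i=5: 234   i=6: 217   i=7: 292
  i=8: 73   i=9: 256   i=10: 64   i=11: 16
  i=12: 4   i=13: 1
Match at i=13, j=0: x = 13·18 + 0 = 234.

234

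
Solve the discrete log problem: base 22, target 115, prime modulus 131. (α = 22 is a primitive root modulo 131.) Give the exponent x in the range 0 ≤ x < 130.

97

Baby-step giant-step with m = ceil(sqrt(130)) = 12.
Baby table (22^j mod 131 for j=0..11):
  0:1  1:22  2:91  3:37  4:28  5:92  6:59  7:119
  8:129  9:87  10:80  11:57
Giant step factor: 22^(-12) ≡ 7 (mod 131).
Scan 115·7^i mod 131 for i = 0, 1, …:
  i=0: 115   i=1: 19   i=2: 2   i=3: 14
  i=4: 98   i=5: 31   i=6: 86   i=7: 78
  i=8: 22
Match at i=8, j=1: x = 8·12 + 1 = 97.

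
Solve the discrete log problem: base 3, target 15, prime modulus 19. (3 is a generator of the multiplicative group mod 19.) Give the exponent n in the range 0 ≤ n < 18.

5

Successive powers of 3 modulo 19:
  3^0=1  3^1=3  3^2=9  3^3=8  3^4=5  3^5=15
So 3^5 ≡ 15 (mod 19), giving n = 5.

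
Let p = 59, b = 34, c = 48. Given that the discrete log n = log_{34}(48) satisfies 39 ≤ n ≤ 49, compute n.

Compute 34^39 mod 59 = 43, then multiply by 34 repeatedly:
  34^39=43  34^40=46  34^41=30  34^42=17  34^43=47
  34^44=5  34^45=52  34^46=57  34^47=50  34^48=48
Found 48 at exponent 48.

48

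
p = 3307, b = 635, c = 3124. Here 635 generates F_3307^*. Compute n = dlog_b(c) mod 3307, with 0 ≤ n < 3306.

1350

Baby-step giant-step with m = ceil(sqrt(3306)) = 58.
Baby table (635^j mod 3307 for j=0..57):
  0:1  1:635  2:3078  3:93  4:2836  5:1852  6:2035  7:2495
  8:272  9:756  10:545  11:2147  12:861  13:1080  14:1251  15:705
  16:1230  17:598  18:2732  19:1952  20:2702  21:2744  22:2958  23:3261
  24:553  25:613  26:2336  27:1824  28:790  29:2293  30:975  31:716
  32:1601  33:1386  34:448  35:78  36:3232  37:1980  38:640  39:2946
  40:2255  41:3301  42:2804  43:1374  44:2749  45:2826  46:2116  47:1018
  48:1565  49:1675  50:2078  51:37  52:346  53:1448  54:134  55:2415
  56:2384  57:2541
Giant step factor: 635^(-58) ≡ 1577 (mod 3307).
Scan 3124·1577^i mod 3307 for i = 0, 1, …:
  i=0: 3124   i=1: 2425   i=2: 1333   i=3: 2196
  i=4: 663   i=5: 539   i=6: 104   i=7: 1965
  i=8: 146   i=9: 2059     …   i=22: 1605
  i=23: 1230
Match at i=23, j=16: n = 23·58 + 16 = 1350.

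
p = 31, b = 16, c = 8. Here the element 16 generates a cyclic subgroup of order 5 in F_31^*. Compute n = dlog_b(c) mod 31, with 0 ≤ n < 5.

Successive powers of 16 modulo 31:
  16^0=1  16^1=16  16^2=8
So 16^2 ≡ 8 (mod 31), giving n = 2.

2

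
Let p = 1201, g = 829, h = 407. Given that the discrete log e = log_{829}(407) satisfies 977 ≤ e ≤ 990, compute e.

978

Compute 829^977 mod 1201 = 848, then multiply by 829 repeatedly:
  829^977=848  829^978=407
Found 407 at exponent 978.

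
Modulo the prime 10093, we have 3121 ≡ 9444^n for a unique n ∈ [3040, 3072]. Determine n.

Compute 9444^3040 mod 10093 = 4963, then multiply by 9444 repeatedly:
  9444^3040=4963  9444^3041=8773  9444^3042=8868  9444^3043=7771  9444^3044=3121
Found 3121 at exponent 3044.

3044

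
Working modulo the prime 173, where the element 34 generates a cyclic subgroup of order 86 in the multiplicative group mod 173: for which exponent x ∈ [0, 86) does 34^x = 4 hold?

Successive powers of 34 modulo 173:
  34^0=1  34^1=34  34^2=118  34^3=33  34^4=84  34^5=88
  34^6=51  34^7=4
So 34^7 ≡ 4 (mod 173), giving x = 7.

7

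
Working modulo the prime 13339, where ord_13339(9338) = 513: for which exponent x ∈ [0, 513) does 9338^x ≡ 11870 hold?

305

Baby-step giant-step with m = ceil(sqrt(513)) = 23.
Baby table (9338^j mod 13339 for j=0..22):
  0:1  1:9338  2:1201  3:10178  4:1789  5:5254  6:1010  7:707
  8:12500  9:8750  10:6125  11:10957  12:6336  13:7103  14:6306  15:7082
  16:10293  17:8539  18:9979  19:10987  20:6357  21:3116  22:4849
Giant step factor: 9338^(-23) ≡ 1120 (mod 13339).
Scan 11870·1120^i mod 13339 for i = 0, 1, …:
  i=0: 11870   i=1: 8756   i=2: 2555   i=3: 7054
  i=4: 3792   i=5: 5238   i=6: 10739   i=7: 9241
  i=8: 12195   i=9: 12603   i=10: 2698   i=11: 7146
  i=12: 120   i=13: 1010
Match at i=13, j=6: x = 13·23 + 6 = 305.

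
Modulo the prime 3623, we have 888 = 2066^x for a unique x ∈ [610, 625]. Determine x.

616

Compute 2066^610 mod 3623 = 2772, then multiply by 2066 repeatedly:
  2066^610=2772  2066^611=2612  2066^612=1745  2066^613=285  2066^614=1884
  2066^615=1242  2066^616=888
Found 888 at exponent 616.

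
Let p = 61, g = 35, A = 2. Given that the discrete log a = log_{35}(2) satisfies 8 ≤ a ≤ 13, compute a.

Compute 35^8 mod 61 = 15, then multiply by 35 repeatedly:
  35^8=15  35^9=37  35^10=14  35^11=2
Found 2 at exponent 11.

11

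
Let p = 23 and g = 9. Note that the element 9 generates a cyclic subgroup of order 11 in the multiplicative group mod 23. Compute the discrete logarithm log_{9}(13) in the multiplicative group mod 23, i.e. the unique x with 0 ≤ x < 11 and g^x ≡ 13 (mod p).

8

Successive powers of 9 modulo 23:
  9^0=1  9^1=9  9^2=12  9^3=16  9^4=6  9^5=8
  9^6=3  9^7=4  9^8=13
So 9^8 ≡ 13 (mod 23), giving x = 8.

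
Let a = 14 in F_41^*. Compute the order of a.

The order of 14 must divide p − 1 = 40 = 2^3 · 5.
Divisors: 1, 2, 4, 5, 8, 10, 20, 40.
Check each in increasing order: 14^1 ≡ 14;  14^2 ≡ 32;  14^4 ≡ 40;  14^5 ≡ 27;  14^8 ≡ 1.
Smallest exponent giving 1 is 8.

8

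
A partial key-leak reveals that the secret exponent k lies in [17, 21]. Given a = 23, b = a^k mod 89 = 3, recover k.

17

Compute 23^17 mod 89 = 3, then multiply by 23 repeatedly:
  23^17=3
Found 3 at exponent 17.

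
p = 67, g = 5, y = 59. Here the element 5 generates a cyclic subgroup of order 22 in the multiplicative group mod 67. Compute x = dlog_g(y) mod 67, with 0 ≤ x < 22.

20

Successive powers of 5 modulo 67:
  5^0=1  5^1=5  5^2=25  5^3=58  5^4=22  5^5=43
  5^6=14  5^7=3  5^8=15  5^9=8  5^10=40  5^11=66
  5^12=62  5^13=42  5^14=9  5^15=45  5^16=24  5^17=53
  5^18=64  5^19=52  5^20=59
So 5^20 ≡ 59 (mod 67), giving x = 20.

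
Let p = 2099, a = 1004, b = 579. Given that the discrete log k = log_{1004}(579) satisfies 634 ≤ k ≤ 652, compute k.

Compute 1004^634 mod 2099 = 193, then multiply by 1004 repeatedly:
  1004^634=193  1004^635=664  1004^636=1273  1004^637=1900  1004^638=1708
  1004^639=2048  1004^640=1271  1004^641=1991  1004^642=716  1004^643=1006
  1004^644=405  1004^645=1513  1004^646=1475  1004^647=1105  1004^648=1148
  1004^649=241  1004^650=579
Found 579 at exponent 650.

650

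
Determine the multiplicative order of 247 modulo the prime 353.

The order of 247 must divide p − 1 = 352 = 2^5 · 11.
Divisors: 1, 2, 4, 8, 11, 16, 22, 32, 44, 88, 176, 352.
Check each in increasing order: 247^1 ≡ 247;  247^2 ≡ 293;  247^4 ≡ 70;  247^8 ≡ 311;  247^11 ≡ 101;  247^16 ≡ 352;  247^22 ≡ 317;  247^32 ≡ 1.
Smallest exponent giving 1 is 32.

32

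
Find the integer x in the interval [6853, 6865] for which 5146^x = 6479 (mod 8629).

Compute 5146^6853 mod 8629 = 6596, then multiply by 5146 repeatedly:
  5146^6853=6596  5146^6854=5159  5146^6855=5410  5146^6856=2706  5146^6857=6499
  5146^6858=6479
Found 6479 at exponent 6858.

6858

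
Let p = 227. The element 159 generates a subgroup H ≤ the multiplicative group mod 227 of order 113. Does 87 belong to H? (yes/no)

yes

87 ∈ ⟨159⟩ iff 87^113 ≡ 1 (mod 227), since |⟨159⟩| = 113.
87^113 mod 227 = 1.
Since 1 = 1, 87 lies in the subgroup.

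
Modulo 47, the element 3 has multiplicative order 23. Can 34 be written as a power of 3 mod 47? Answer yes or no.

34 ∈ ⟨3⟩ iff 34^23 ≡ 1 (mod 47), since |⟨3⟩| = 23.
34^23 mod 47 = 1.
Since 1 = 1, 34 lies in the subgroup.

yes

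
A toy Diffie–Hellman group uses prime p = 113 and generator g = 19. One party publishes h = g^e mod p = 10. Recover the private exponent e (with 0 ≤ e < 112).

Baby-step giant-step with m = ceil(sqrt(112)) = 11.
Baby table (19^j mod 113 for j=0..10):
  0:1  1:19  2:22  3:79  4:32  5:43  6:26  7:42
  8:7  9:20  10:41
Giant step factor: 19^(-11) ≡ 47 (mod 113).
Scan 10·47^i mod 113 for i = 0, 1, …:
  i=0: 10   i=1: 18   i=2: 55   i=3: 99
  i=4: 20
Match at i=4, j=9: e = 4·11 + 9 = 53.

53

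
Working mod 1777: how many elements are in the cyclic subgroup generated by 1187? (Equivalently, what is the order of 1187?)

1776

The order of 1187 must divide p − 1 = 1776 = 2^4 · 3 · 37.
Divisors: 1, 2, 3, 4, 6, 8, 12, 16, 24, 37, 48, 74, 111, 148, 222, 296, 444, 592, 888, 1776.
Check each in increasing order: 1187^1 ≡ 1187;  1187^2 ≡ 1585;  1187^3 ≡ 1329;  1187^4 ≡ 1324;  1187^6 ≡ 1680;  1187^8 ≡ 854;  1187^12 ≡ 524;  1187^16 ≡ 746;  1187^24 ≡ 918;  1187^37 ≡ 1121;  1187^48 ≡ 426;  1187^74 ≡ 302;  1187^111 ≡ 912;  1187^148 ≡ 577;  1187^222 ≡ 108;  1187^296 ≡ 630;  1187^444 ≡ 1002;  1187^592 ≡ 629;  1187^888 ≡ 1776;  1187^1776 ≡ 1.
Smallest exponent giving 1 is 1776.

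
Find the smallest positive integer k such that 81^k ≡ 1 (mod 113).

The order of 81 must divide p − 1 = 112 = 2^4 · 7.
Divisors: 1, 2, 4, 7, 8, 14, 16, 28, 56, 112.
Check each in increasing order: 81^1 ≡ 81;  81^2 ≡ 7;  81^4 ≡ 49;  81^7 ≡ 98;  81^8 ≡ 28;  81^14 ≡ 112;  81^16 ≡ 106;  81^28 ≡ 1.
Smallest exponent giving 1 is 28.

28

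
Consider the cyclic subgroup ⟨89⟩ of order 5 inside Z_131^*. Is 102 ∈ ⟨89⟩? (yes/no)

no

102 ∈ ⟨89⟩ iff 102^5 ≡ 1 (mod 131), since |⟨89⟩| = 5.
102^5 mod 131 = 45.
Since 45 ≠ 1, 102 does not lie in the subgroup.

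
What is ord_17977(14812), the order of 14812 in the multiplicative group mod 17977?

2247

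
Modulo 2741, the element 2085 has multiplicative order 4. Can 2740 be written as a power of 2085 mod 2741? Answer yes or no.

yes

⟨2085⟩ has order 4; its elements mod 2741 are {1, 656, 2085, 2740}.
2740 is in this set.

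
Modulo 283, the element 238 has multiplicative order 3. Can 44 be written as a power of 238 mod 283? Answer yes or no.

yes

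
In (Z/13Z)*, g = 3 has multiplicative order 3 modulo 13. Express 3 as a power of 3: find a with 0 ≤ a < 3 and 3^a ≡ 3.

Successive powers of 3 modulo 13:
  3^0=1  3^1=3
So 3^1 ≡ 3 (mod 13), giving a = 1.

1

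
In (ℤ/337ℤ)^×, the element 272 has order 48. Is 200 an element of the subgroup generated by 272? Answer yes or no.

no

200 ∈ ⟨272⟩ iff 200^48 ≡ 1 (mod 337), since |⟨272⟩| = 48.
200^48 mod 337 = 8.
Since 8 ≠ 1, 200 does not lie in the subgroup.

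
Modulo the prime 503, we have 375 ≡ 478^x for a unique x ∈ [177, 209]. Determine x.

205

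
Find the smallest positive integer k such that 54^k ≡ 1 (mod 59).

58

The order of 54 must divide p − 1 = 58 = 2 · 29.
Divisors: 1, 2, 29, 58.
Check each in increasing order: 54^1 ≡ 54;  54^2 ≡ 25;  54^29 ≡ 58;  54^58 ≡ 1.
Smallest exponent giving 1 is 58.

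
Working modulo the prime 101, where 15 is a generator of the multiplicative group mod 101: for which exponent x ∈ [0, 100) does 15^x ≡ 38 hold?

29

Successive powers of 15 modulo 101:
  15^0=1  15^1=15  15^2=23  15^3=42  15^4=24  15^5=57
  15^6=47  15^7=99  15^8=71  15^9=55  15^10=17  15^11=53
  15^12=88  15^13=7  15^14=4  15^15=60  15^16=92  15^17=67
  15^18=96  15^19=26  15^20=87  15^21=93  15^22=82  15^23=18
  15^24=68  15^25=10  15^26=49  15^27=28  15^28=16  15^29=38
So 15^29 ≡ 38 (mod 101), giving x = 29.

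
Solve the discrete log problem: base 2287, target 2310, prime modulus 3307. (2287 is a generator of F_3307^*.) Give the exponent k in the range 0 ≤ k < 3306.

591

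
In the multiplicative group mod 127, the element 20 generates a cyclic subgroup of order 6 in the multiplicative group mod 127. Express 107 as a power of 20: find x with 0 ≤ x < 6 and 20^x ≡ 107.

4

Successive powers of 20 modulo 127:
  20^0=1  20^1=20  20^2=19  20^3=126  20^4=107
So 20^4 ≡ 107 (mod 127), giving x = 4.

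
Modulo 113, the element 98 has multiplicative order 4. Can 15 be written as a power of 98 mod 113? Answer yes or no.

15 ∈ ⟨98⟩ iff 15^4 ≡ 1 (mod 113), since |⟨98⟩| = 4.
15^4 mod 113 = 1.
Since 1 = 1, 15 lies in the subgroup.

yes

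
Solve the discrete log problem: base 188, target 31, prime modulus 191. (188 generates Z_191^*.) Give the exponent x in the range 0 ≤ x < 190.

135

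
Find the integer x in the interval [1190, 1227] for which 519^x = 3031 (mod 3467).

1213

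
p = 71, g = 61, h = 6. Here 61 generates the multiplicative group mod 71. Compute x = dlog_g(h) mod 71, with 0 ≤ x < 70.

Baby-step giant-step with m = ceil(sqrt(70)) = 9.
Baby table (61^j mod 71 for j=0..8):
  0:1  1:61  2:29  3:65  4:60  5:39  6:36  7:66
  8:50
Giant step factor: 61^(-9) ≡ 47 (mod 71).
Scan 6·47^i mod 71 for i = 0, 1, …:
  i=0: 6   i=1: 69   i=2: 48   i=3: 55
  i=4: 29
Match at i=4, j=2: x = 4·9 + 2 = 38.

38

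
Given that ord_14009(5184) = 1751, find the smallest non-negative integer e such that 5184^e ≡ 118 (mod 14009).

63

Baby-step giant-step with m = ceil(sqrt(1751)) = 42.
Baby table (5184^j mod 14009 for j=0..41):
  0:1  1:5184  2:4594  3:14005  4:7282  5:9642  6:16  7:12899
  8:3459  9:13945  10:4440  11:173  12:256  13:10258  14:13317  15:12985
  16:995  17:2768  18:4096  19:10029  20:2937  21:11634  22:1911  23:2261
  24:9500  25:6365  26:4965  27:4027  28:2558  29:8158  30:11910  31:3777
  32:9395  33:8396  34:12910  35:4447  36:8443  37:4396  38:10230  39:8255
  40:10434  41:1107
Giant step factor: 5184^(-42) ≡ 2473 (mod 14009).
Scan 118·2473^i mod 14009 for i = 0, 1, …:
  i=0: 118   i=1: 11634
Match at i=1, j=21: e = 1·42 + 21 = 63.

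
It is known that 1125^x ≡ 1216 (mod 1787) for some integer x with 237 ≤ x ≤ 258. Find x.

Compute 1125^237 mod 1787 = 7, then multiply by 1125 repeatedly:
  1125^237=7  1125^238=727  1125^239=1216
Found 1216 at exponent 239.

239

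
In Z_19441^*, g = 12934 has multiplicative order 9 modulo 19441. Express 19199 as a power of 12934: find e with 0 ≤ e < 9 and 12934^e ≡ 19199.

3

Successive powers of 12934 modulo 19441:
  12934^0=1  12934^1=12934  12934^2=17992  12934^3=19199
So 12934^3 ≡ 19199 (mod 19441), giving e = 3.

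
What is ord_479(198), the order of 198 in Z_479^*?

The order of 198 must divide p − 1 = 478 = 2 · 239.
Divisors: 1, 2, 239, 478.
Check each in increasing order: 198^1 ≡ 198;  198^2 ≡ 405;  198^239 ≡ 1.
Smallest exponent giving 1 is 239.

239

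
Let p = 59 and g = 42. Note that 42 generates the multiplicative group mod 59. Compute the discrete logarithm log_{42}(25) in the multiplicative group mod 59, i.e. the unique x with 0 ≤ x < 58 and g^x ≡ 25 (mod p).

Baby-step giant-step with m = ceil(sqrt(58)) = 8.
Baby table (42^j mod 59 for j=0..7):
  0:1  1:42  2:53  3:43  4:36  5:37  6:20  7:14
Giant step factor: 42^(-8) ≡ 29 (mod 59).
Scan 25·29^i mod 59 for i = 0, 1, …:
  i=0: 25   i=1: 17   i=2: 21   i=3: 19
  i=4: 20
Match at i=4, j=6: x = 4·8 + 6 = 38.

38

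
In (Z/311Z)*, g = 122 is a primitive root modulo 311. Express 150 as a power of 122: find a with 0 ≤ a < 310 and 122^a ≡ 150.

Baby-step giant-step with m = ceil(sqrt(310)) = 18.
Baby table (122^j mod 311 for j=0..17):
  0:1  1:122  2:267  3:230  4:70  5:143  6:30  7:239
  8:235  9:58  10:234  11:247  12:278  13:17  14:208  15:185
  16:178  17:257
Giant step factor: 122^(-18) ≡ 60 (mod 311).
Scan 150·60^i mod 311 for i = 0, 1, …:
  i=0: 150   i=1: 292   i=2: 104   i=3: 20
  i=4: 267
Match at i=4, j=2: a = 4·18 + 2 = 74.

74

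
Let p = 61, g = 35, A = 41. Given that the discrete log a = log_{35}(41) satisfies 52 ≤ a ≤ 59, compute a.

54

Compute 35^52 mod 61 = 57, then multiply by 35 repeatedly:
  35^52=57  35^53=43  35^54=41
Found 41 at exponent 54.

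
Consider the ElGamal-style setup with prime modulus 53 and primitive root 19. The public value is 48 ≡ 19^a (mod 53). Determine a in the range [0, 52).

Baby-step giant-step with m = ceil(sqrt(52)) = 8.
Baby table (19^j mod 53 for j=0..7):
  0:1  1:19  2:43  3:22  4:47  5:45  6:7  7:27
Giant step factor: 19^(-8) ≡ 28 (mod 53).
Scan 48·28^i mod 53 for i = 0, 1, …:
  i=0: 48   i=1: 19
Match at i=1, j=1: a = 1·8 + 1 = 9.

9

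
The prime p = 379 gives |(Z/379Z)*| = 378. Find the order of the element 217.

21

The order of 217 must divide p − 1 = 378 = 2 · 3^3 · 7.
Divisors: 1, 2, 3, 6, 7, 9, 14, 18, 21, 27, 42, 54, 63, 126, 189, 378.
Check each in increasing order: 217^1 ≡ 217;  217^2 ≡ 93;  217^3 ≡ 94;  217^6 ≡ 119;  217^7 ≡ 51;  217^9 ≡ 195;  217^14 ≡ 327;  217^18 ≡ 125;  217^21 ≡ 1.
Smallest exponent giving 1 is 21.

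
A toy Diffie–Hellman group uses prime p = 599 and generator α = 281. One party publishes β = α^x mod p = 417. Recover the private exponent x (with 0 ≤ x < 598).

66

Baby-step giant-step with m = ceil(sqrt(598)) = 25.
Baby table (281^j mod 599 for j=0..24):
  0:1  1:281  2:492  3:482  4:68  5:539  6:511  7:430
  8:431  9:113  10:6  11:488  12:556  13:496  14:408  15:239
  16:71  17:184  18:190  19:79  20:36  21:532  22:341  23:580
  24:52
Giant step factor: 281^(-25) ≡ 33 (mod 599).
Scan 417·33^i mod 599 for i = 0, 1, …:
  i=0: 417   i=1: 583   i=2: 71
Match at i=2, j=16: x = 2·25 + 16 = 66.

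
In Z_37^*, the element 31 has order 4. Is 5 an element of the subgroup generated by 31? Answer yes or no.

5 ∈ ⟨31⟩ iff 5^4 ≡ 1 (mod 37), since |⟨31⟩| = 4.
5^4 mod 37 = 33.
Since 33 ≠ 1, 5 does not lie in the subgroup.

no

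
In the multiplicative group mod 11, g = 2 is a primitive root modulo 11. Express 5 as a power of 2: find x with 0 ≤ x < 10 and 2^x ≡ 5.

4

Successive powers of 2 modulo 11:
  2^0=1  2^1=2  2^2=4  2^3=8  2^4=5
So 2^4 ≡ 5 (mod 11), giving x = 4.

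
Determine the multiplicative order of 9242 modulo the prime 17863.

5954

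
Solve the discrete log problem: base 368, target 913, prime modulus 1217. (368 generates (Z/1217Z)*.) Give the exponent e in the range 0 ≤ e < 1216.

Baby-step giant-step with m = ceil(sqrt(1216)) = 35.
Baby table (368^j mod 1217 for j=0..34):
  0:1  1:368  2:337  3:1099  4:388  5:395  6:537  7:462
  8:853  9:1135  10:249  11:357  12:1157  13:1043  14:469  15:995
  16:1060  17:640  18:639  19:271  20:1151  21:52  22:881  23:486
  24:1166  25:704  26:1068  27:1150  28:901  29:544  30:604  31:778
  32:309  33:531  34:688
Giant step factor: 368^(-35) ≡ 786 (mod 1217).
Scan 913·786^i mod 1217 for i = 0, 1, …:
  i=0: 913   i=1: 805   i=2: 1107   i=3: 1164
  i=4: 937   i=5: 197   i=6: 283   i=7: 944
  i=8: 831   i=9: 854     …   i=29: 910
  i=30: 881
Match at i=30, j=22: e = 30·35 + 22 = 1072.

1072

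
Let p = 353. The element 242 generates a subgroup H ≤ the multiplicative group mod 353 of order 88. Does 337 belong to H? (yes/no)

yes

337 ∈ ⟨242⟩ iff 337^88 ≡ 1 (mod 353), since |⟨242⟩| = 88.
337^88 mod 353 = 1.
Since 1 = 1, 337 lies in the subgroup.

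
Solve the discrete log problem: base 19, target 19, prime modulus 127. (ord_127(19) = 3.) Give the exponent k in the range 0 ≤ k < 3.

Successive powers of 19 modulo 127:
  19^0=1  19^1=19
So 19^1 ≡ 19 (mod 127), giving k = 1.

1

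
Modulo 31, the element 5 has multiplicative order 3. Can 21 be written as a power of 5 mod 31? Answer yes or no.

⟨5⟩ has order 3; its elements mod 31 are {1, 5, 25}.
21 is not in this set.

no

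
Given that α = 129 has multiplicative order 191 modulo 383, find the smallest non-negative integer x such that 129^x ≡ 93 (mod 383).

4

Baby-step giant-step with m = ceil(sqrt(191)) = 14.
Baby table (129^j mod 383 for j=0..13):
  0:1  1:129  2:172  3:357  4:93  5:124  6:293  7:263
  8:223  9:42  10:56  11:330  12:57  13:76
Giant step factor: 129^(-14) ≡ 286 (mod 383).
Scan 93·286^i mod 383 for i = 0, 1, …:
  i=0: 93
Match at i=0, j=4: x = 0·14 + 4 = 4.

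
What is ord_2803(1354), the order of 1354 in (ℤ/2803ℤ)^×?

2802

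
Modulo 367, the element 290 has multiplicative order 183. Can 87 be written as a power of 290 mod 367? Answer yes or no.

yes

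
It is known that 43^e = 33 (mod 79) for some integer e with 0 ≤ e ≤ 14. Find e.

Compute 43^0 mod 79 = 1, then multiply by 43 repeatedly:
  43^0=1  43^1=43  43^2=32  43^3=33
Found 33 at exponent 3.

3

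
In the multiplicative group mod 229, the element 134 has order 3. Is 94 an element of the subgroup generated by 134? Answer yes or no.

yes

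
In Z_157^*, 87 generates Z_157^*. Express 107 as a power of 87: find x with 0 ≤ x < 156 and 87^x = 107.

143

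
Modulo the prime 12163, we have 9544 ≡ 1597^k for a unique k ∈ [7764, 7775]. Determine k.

Compute 1597^7764 mod 12163 = 11313, then multiply by 1597 repeatedly:
  1597^7764=11313  1597^7765=4806  1597^7766=329  1597^7767=2404  1597^7768=7843
  1597^7769=9544
Found 9544 at exponent 7769.

7769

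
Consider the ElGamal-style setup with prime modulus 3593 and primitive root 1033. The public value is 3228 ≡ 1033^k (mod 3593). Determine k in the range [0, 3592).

191

Baby-step giant-step with m = ceil(sqrt(3592)) = 60.
Baby table (1033^j mod 3593 for j=0..59):
  0:1  1:1033  2:3561  3:2874  4:1024  5:1450  6:3162  7:309
  8:3013  9:891  10:595  11:232  12:2518  13:3355  14:2063  15:430
  16:2251  17:612  18:3421  19:1974  20:1911  21:1506  22:3522  23:2110
  24:2272  25:747  26:2749  27:1247  28:1857  29:3212  30:1657  31:1413
  32:871  33:1493  34:872  35:2526  36:840  37:1807  38:1864  39:3257
  40:1433  41:3566  42:853  43:864  44:1448  45:1096  46:373  47:858
  48:2436  49:1288  50:1094  51:1900  52:922  53:281  54:2833  55:1787
  56:2762  57:304  58:1441  59:1051
Giant step factor: 1033^(-60) ≡ 1306 (mod 3593).
Scan 3228·1306^i mod 3593 for i = 0, 1, …:
  i=0: 3228   i=1: 1179   i=2: 1970   i=3: 232
Match at i=3, j=11: k = 3·60 + 11 = 191.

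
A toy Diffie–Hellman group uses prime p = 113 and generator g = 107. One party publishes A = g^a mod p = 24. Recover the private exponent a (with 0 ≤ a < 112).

Baby-step giant-step with m = ceil(sqrt(112)) = 11.
Baby table (107^j mod 113 for j=0..10):
  0:1  1:107  2:36  3:10  4:53  5:21  6:100  7:78
  8:97  9:96  10:102
Giant step factor: 107^(-11) ≡ 12 (mod 113).
Scan 24·12^i mod 113 for i = 0, 1, …:
  i=0: 24   i=1: 62   i=2: 66   i=3: 1
Match at i=3, j=0: a = 3·11 + 0 = 33.

33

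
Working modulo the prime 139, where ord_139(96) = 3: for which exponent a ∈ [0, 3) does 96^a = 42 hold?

2

Successive powers of 96 modulo 139:
  96^0=1  96^1=96  96^2=42
So 96^2 ≡ 42 (mod 139), giving a = 2.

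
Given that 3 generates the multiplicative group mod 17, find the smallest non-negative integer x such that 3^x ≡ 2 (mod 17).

Successive powers of 3 modulo 17:
  3^0=1  3^1=3  3^2=9  3^3=10  3^4=13  3^5=5
  3^6=15  3^7=11  3^8=16  3^9=14  3^10=8  3^11=7
  3^12=4  3^13=12  3^14=2
So 3^14 ≡ 2 (mod 17), giving x = 14.

14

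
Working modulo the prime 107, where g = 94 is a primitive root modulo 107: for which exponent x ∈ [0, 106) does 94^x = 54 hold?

87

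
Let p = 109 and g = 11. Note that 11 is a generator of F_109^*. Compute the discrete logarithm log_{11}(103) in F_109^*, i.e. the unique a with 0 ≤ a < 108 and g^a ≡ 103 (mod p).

Baby-step giant-step with m = ceil(sqrt(108)) = 11.
Baby table (11^j mod 109 for j=0..10):
  0:1  1:11  2:12  3:23  4:35  5:58  6:93  7:42
  8:26  9:68  10:94
Giant step factor: 11^(-11) ≡ 72 (mod 109).
Scan 103·72^i mod 109 for i = 0, 1, …:
  i=0: 103   i=1: 4   i=2: 70   i=3: 26
Match at i=3, j=8: a = 3·11 + 8 = 41.

41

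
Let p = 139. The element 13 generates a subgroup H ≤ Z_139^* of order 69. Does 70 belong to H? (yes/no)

70 ∈ ⟨13⟩ iff 70^69 ≡ 1 (mod 139), since |⟨13⟩| = 69.
70^69 mod 139 = 138.
Since 138 ≠ 1, 70 does not lie in the subgroup.

no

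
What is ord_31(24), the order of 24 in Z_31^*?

30

The order of 24 must divide p − 1 = 30 = 2 · 3 · 5.
Divisors: 1, 2, 3, 5, 6, 10, 15, 30.
Check each in increasing order: 24^1 ≡ 24;  24^2 ≡ 18;  24^3 ≡ 29;  24^5 ≡ 26;  24^6 ≡ 4;  24^10 ≡ 25;  24^15 ≡ 30;  24^30 ≡ 1.
Smallest exponent giving 1 is 30.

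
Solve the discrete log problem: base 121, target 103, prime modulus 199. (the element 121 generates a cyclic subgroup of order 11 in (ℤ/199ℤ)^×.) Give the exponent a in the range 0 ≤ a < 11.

Successive powers of 121 modulo 199:
  121^0=1  121^1=121  121^2=114  121^3=63  121^4=61  121^5=18
  121^6=188  121^7=62  121^8=139  121^9=103
So 121^9 ≡ 103 (mod 199), giving a = 9.

9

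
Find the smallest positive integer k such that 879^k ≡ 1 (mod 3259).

1086

The order of 879 must divide p − 1 = 3258 = 2 · 3^2 · 181.
Divisors: 1, 2, 3, 6, 9, 18, 181, 362, 543, 1086, 1629, 3258.
Check each in increasing order: 879^1 ≡ 879;  879^2 ≡ 258;  879^3 ≡ 1911;  879^6 ≡ 1841;  879^9 ≡ 1690;  879^18 ≡ 1216;  879^181 ≡ 853;  879^362 ≡ 852;  879^543 ≡ 3258;  879^1086 ≡ 1.
Smallest exponent giving 1 is 1086.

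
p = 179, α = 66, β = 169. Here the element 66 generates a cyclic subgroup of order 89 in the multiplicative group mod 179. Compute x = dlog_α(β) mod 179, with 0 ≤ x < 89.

Baby-step giant-step with m = ceil(sqrt(89)) = 10.
Baby table (66^j mod 179 for j=0..9):
  0:1  1:66  2:60  3:22  4:20  5:67  6:126  7:82
  8:42  9:87
Giant step factor: 66^(-10) ≡ 64 (mod 179).
Scan 169·64^i mod 179 for i = 0, 1, …:
  i=0: 169   i=1: 76   i=2: 31   i=3: 15
  i=4: 65   i=5: 43   i=6: 67
Match at i=6, j=5: x = 6·10 + 5 = 65.

65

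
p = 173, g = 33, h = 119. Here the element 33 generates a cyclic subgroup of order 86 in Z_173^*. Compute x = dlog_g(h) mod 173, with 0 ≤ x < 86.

Successive powers of 33 modulo 173:
  33^0=1  33^1=33  33^2=51  33^3=126  33^4=6  33^5=25
  33^6=133  33^7=64  33^8=36  33^9=150  33^10=106  33^11=38
  33^12=43  33^13=35  33^14=117  33^15=55  33^16=85  33^17=37
  33^18=10  33^19=157  33^20=164  33^21=49  33^22=60  33^23=77
  33^24=119
So 33^24 ≡ 119 (mod 173), giving x = 24.

24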